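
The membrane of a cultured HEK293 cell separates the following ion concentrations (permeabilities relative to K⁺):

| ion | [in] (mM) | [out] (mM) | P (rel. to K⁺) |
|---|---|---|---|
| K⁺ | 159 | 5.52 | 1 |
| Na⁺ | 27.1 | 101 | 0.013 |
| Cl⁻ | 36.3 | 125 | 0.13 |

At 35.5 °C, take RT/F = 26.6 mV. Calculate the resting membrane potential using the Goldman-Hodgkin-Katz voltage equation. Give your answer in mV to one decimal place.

-72.4 mV

Vm = 26.6 · ln[(Σ P·[cation]ₒ + Σ P·[anion]ᵢ) / (Σ P·[cation]ᵢ + Σ P·[anion]ₒ)]
Numerator = 1×5.52 + 0.013×101 + 0.13×36.3 = 11.55
Denominator = 1×159 + 0.013×27.1 + 0.13×125 = 175.6
Vm = 26.6 · ln(0.065785) = 26.6 × (-2.7214) = -72.39 mV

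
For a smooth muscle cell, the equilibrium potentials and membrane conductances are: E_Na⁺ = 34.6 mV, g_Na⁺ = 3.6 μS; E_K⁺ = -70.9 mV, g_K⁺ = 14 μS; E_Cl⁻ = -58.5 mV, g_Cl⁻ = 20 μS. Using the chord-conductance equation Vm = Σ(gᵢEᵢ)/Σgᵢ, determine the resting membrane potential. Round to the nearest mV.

Σ gᵢEᵢ = 3.6·(34.6) + 14·(-70.9) + 20·(-58.5) = -2038.04
Σ gᵢ = 3.6 + 14 + 20 = 37.6
Vm = -2038.04 / 37.6 = -54.20 mV

-54 mV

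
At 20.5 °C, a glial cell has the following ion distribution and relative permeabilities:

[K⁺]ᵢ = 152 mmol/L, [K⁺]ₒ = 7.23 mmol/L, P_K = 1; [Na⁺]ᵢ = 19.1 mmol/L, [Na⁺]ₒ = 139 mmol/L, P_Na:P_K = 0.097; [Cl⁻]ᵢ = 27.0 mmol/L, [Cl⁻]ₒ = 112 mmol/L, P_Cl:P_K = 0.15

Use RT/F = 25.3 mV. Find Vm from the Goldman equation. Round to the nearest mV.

-49 mV

Vm = 25.3 · ln[(Σ P·[cation]ₒ + Σ P·[anion]ᵢ) / (Σ P·[cation]ᵢ + Σ P·[anion]ₒ)]
Numerator = 1×7.23 + 0.097×139 + 0.15×27.0 = 24.76
Denominator = 1×152 + 0.097×19.1 + 0.15×112 = 170.7
Vm = 25.3 · ln(0.14511) = 25.3 × (-1.9303) = -48.84 mV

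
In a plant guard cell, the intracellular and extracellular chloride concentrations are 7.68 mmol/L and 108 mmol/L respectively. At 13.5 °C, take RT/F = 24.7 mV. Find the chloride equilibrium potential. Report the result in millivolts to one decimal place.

-65.3 mV

E = (24.7/z) · ln([Cl⁻]_out/[Cl⁻]_in) with z = -1.
For an anion, dividing by z = -1 reverses the sign.
= (24.7/-1) · ln(108/7.68) = -24.70 · ln(14.06)
= -24.70 · (2.6435) = -65.29 mV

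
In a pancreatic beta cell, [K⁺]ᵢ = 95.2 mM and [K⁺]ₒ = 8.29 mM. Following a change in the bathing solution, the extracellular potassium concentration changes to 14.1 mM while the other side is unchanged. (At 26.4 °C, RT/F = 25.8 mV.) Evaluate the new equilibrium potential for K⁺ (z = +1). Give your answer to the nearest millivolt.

After the shift: [K⁺]_out = 14.1, [K⁺]_in = 95.2 mM.
E_new = (25.8/1)·ln(14.1/95.2) = 25.80 · (-1.9098) = -49.27 mV

-49 mV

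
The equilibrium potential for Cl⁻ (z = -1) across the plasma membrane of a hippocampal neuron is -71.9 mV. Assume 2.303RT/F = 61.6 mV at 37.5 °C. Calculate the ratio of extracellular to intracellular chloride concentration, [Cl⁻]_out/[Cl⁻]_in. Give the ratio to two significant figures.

log₁₀([out]/[in]) = E·z/(61.6) = -71.9 × -1 / 61.6 = 1.1672
[out]/[in] = 10^(1.1672) = 14.7

15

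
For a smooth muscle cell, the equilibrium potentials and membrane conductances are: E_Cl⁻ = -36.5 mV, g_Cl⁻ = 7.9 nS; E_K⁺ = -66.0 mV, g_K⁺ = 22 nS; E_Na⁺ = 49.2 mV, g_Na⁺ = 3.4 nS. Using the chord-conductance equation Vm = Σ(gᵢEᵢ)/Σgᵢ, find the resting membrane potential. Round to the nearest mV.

-47 mV

Σ gᵢEᵢ = 7.9·(-36.5) + 22·(-66.0) + 3.4·(49.2) = -1573.07
Σ gᵢ = 7.9 + 22 + 3.4 = 33.3
Vm = -1573.07 / 33.3 = -47.24 mV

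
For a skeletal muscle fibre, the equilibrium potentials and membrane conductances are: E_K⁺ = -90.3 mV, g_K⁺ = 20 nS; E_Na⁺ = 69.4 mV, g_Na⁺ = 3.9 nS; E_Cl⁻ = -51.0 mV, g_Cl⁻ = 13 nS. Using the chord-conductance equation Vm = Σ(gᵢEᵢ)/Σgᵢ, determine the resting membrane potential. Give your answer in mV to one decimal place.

Σ gᵢEᵢ = 20·(-90.3) + 3.9·(69.4) + 13·(-51.0) = -2198.34
Σ gᵢ = 20 + 3.9 + 13 = 36.9
Vm = -2198.34 / 36.9 = -59.58 mV

-59.6 mV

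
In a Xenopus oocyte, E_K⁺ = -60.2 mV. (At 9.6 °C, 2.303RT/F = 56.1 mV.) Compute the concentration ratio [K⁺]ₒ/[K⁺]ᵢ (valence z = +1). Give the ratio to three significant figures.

log₁₀([out]/[in]) = E·z/(56.1) = -60.2 × 1 / 56.1 = -1.0731
[out]/[in] = 10^(-1.0731) = 0.08451

0.0845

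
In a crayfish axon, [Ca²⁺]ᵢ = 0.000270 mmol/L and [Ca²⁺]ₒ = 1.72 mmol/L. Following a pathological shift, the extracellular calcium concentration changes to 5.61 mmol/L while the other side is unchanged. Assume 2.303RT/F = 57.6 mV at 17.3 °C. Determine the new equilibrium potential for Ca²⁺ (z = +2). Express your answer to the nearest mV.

After the shift: [Ca²⁺]_out = 5.61, [Ca²⁺]_in = 0.000270 mmol/L.
E_new = (57.6/2)·log₁₀(5.61/0.000270) = 28.80 · (4.3176) = 124.35 mV

124 mV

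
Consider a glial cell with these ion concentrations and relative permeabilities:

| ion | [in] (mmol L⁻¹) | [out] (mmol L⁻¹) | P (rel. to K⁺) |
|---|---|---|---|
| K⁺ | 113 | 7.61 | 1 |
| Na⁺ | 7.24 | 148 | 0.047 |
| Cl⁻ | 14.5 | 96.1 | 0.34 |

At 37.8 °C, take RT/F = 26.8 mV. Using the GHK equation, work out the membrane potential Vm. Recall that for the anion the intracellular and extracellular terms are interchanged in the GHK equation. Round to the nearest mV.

Vm = 26.8 · ln[(Σ P·[cation]ₒ + Σ P·[anion]ᵢ) / (Σ P·[cation]ᵢ + Σ P·[anion]ₒ)]
Numerator = 1×7.61 + 0.047×148 + 0.34×14.5 = 19.5
Denominator = 1×113 + 0.047×7.24 + 0.34×96.1 = 146
Vm = 26.8 · ln(0.13352) = 26.8 × (-2.0135) = -53.96 mV

-54 mV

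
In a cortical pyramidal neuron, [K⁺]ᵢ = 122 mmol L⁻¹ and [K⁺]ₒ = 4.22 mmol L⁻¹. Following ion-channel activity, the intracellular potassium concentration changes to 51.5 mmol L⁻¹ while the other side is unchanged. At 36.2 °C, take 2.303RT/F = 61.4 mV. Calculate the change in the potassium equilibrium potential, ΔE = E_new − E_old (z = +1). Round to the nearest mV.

E_old = (61.4/1)·log₁₀(4.22/122) = -89.71 mV
E_new = (61.4/1)·log₁₀(4.22/51.5) = -66.71 mV
ΔE = -66.71 − (-89.71) = 23.00 mV

23 mV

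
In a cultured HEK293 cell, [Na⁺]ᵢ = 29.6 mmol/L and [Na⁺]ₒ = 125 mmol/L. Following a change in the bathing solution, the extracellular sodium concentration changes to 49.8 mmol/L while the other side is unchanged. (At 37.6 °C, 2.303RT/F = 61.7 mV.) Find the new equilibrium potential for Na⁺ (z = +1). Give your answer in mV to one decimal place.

13.9 mV

After the shift: [Na⁺]_out = 49.8, [Na⁺]_in = 29.6 mmol/L.
E_new = (61.7/1)·log₁₀(49.8/29.6) = 61.70 · (0.2259) = 13.94 mV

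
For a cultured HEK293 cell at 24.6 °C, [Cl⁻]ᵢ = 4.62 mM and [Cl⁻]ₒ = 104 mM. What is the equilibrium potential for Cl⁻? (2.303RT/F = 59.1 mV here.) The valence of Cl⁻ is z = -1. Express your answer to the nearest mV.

-80 mV

E = (59.1/z) · log₁₀([Cl⁻]_out/[Cl⁻]_in) with z = -1.
For an anion, dividing by z = -1 reverses the sign.
= (59.1/-1) · log₁₀(104/4.62) = -59.10 · log₁₀(22.51)
= -59.10 · (1.3524) = -79.93 mV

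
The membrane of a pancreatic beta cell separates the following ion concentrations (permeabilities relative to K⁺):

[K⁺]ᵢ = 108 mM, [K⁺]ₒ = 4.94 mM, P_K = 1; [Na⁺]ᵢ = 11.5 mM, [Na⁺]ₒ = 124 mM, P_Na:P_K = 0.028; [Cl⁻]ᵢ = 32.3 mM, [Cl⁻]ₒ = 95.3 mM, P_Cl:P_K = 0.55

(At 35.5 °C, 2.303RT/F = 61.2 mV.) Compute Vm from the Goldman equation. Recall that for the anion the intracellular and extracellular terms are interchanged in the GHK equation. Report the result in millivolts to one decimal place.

-48.2 mV

Vm = 61.2 · log₁₀[(Σ P·[cation]ₒ + Σ P·[anion]ᵢ) / (Σ P·[cation]ᵢ + Σ P·[anion]ₒ)]
Numerator = 1×4.94 + 0.028×124 + 0.55×32.3 = 26.18
Denominator = 1×108 + 0.028×11.5 + 0.55×95.3 = 160.7
Vm = 61.2 · log₁₀(0.16286) = 61.2 × (-0.7882) = -48.24 mV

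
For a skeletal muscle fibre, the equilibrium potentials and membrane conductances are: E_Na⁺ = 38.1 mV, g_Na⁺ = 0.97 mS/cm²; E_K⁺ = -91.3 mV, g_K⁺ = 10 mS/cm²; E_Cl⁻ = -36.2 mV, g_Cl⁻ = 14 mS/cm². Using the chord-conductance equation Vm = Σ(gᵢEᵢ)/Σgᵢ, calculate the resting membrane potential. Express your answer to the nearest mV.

Σ gᵢEᵢ = 0.97·(38.1) + 10·(-91.3) + 14·(-36.2) = -1382.84
Σ gᵢ = 0.97 + 10 + 14 = 24.97
Vm = -1382.84 / 24.97 = -55.38 mV

-55 mV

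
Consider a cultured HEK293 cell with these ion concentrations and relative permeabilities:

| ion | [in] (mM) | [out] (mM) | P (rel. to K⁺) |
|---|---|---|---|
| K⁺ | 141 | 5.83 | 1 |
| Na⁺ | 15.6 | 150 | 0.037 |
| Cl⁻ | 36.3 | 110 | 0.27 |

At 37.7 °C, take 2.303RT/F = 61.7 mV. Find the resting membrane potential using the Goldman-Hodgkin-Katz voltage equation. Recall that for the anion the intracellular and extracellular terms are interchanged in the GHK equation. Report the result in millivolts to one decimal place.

Vm = 61.7 · log₁₀[(Σ P·[cation]ₒ + Σ P·[anion]ᵢ) / (Σ P·[cation]ᵢ + Σ P·[anion]ₒ)]
Numerator = 1×5.83 + 0.037×150 + 0.27×36.3 = 21.18
Denominator = 1×141 + 0.037×15.6 + 0.27×110 = 171.3
Vm = 61.7 · log₁₀(0.12367) = 61.7 × (-0.9078) = -56.01 mV

-56.0 mV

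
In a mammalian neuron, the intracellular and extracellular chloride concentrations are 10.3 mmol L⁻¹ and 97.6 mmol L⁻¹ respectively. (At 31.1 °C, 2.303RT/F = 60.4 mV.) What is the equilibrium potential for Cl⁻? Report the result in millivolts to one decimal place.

-59.0 mV

E = (60.4/z) · log₁₀([Cl⁻]_out/[Cl⁻]_in) with z = -1.
For an anion, dividing by z = -1 reverses the sign.
= (60.4/-1) · log₁₀(97.6/10.3) = -60.40 · log₁₀(9.476)
= -60.40 · (0.9766) = -58.99 mV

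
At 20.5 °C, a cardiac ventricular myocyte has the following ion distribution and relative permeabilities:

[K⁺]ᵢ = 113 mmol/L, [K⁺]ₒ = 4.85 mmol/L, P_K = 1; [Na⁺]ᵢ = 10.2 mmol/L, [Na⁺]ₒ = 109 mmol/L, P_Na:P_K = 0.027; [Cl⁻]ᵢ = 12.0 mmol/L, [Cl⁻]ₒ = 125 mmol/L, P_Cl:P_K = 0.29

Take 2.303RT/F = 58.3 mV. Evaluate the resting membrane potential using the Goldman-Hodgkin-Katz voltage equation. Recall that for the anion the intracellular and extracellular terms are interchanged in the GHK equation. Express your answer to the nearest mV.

-65 mV

Vm = 58.3 · log₁₀[(Σ P·[cation]ₒ + Σ P·[anion]ᵢ) / (Σ P·[cation]ᵢ + Σ P·[anion]ₒ)]
Numerator = 1×4.85 + 0.027×109 + 0.29×12.0 = 11.27
Denominator = 1×113 + 0.027×10.2 + 0.29×125 = 149.5
Vm = 58.3 · log₁₀(0.075392) = 58.3 × (-1.1227) = -65.45 mV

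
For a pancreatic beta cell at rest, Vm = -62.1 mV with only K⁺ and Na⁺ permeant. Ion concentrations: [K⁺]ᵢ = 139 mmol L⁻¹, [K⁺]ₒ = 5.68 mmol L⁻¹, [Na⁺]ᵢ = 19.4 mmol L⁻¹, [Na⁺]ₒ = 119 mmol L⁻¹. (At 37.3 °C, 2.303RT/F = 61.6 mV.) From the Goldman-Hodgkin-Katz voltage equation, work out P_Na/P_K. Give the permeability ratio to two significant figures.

0.068

Let α = P_Na/P_K. GHK: Vm = 61.6·log₁₀[(Kₒ + α·Naₒ)/(Kᵢ + α·Naᵢ)].
10^(Vm/61.6) = 10^(-62.1/61.6) = 0.098148
So 0.098148·(Kᵢ + α·Naᵢ) = Kₒ + α·Naₒ → α = (0.098148·139.0 − 5.68) / (119.0 − 0.098148·19.4)
α = (13.64 − 5.68) / (119.0 − 1.904) = 7.963/117.1 = 0.068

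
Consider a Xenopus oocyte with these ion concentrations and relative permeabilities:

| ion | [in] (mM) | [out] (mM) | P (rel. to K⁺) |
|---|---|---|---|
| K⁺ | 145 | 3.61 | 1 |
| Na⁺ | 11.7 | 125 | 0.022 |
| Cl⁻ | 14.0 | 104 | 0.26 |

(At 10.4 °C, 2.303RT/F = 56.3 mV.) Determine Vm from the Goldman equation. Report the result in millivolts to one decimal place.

Vm = 56.3 · log₁₀[(Σ P·[cation]ₒ + Σ P·[anion]ᵢ) / (Σ P·[cation]ᵢ + Σ P·[anion]ₒ)]
Numerator = 1×3.61 + 0.022×125 + 0.26×14.0 = 10
Denominator = 1×145 + 0.022×11.7 + 0.26×104 = 172.3
Vm = 56.3 · log₁₀(0.058039) = 56.3 × (-1.2363) = -69.60 mV

-69.6 mV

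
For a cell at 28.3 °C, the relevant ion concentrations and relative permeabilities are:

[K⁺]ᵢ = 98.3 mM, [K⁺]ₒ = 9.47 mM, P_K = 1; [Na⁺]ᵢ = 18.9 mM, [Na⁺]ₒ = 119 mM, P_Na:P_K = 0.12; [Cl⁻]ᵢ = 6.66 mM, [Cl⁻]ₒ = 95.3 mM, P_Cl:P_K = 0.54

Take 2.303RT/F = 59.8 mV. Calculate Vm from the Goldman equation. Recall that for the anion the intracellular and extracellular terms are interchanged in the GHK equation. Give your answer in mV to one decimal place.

Vm = 59.8 · log₁₀[(Σ P·[cation]ₒ + Σ P·[anion]ᵢ) / (Σ P·[cation]ᵢ + Σ P·[anion]ₒ)]
Numerator = 1×9.47 + 0.12×119 + 0.54×6.66 = 27.35
Denominator = 1×98.3 + 0.12×18.9 + 0.54×95.3 = 152
Vm = 59.8 · log₁₀(0.17988) = 59.8 × (-0.7450) = -44.55 mV

-44.6 mV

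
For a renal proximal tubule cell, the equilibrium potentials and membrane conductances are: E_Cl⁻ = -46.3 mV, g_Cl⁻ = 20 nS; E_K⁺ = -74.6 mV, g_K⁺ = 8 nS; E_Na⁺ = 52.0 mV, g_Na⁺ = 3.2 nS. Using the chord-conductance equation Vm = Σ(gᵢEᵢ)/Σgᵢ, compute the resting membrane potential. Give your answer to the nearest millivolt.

Σ gᵢEᵢ = 20·(-46.3) + 8·(-74.6) + 3.2·(52.0) = -1356.40
Σ gᵢ = 20 + 8 + 3.2 = 31.2
Vm = -1356.40 / 31.2 = -43.47 mV

-43 mV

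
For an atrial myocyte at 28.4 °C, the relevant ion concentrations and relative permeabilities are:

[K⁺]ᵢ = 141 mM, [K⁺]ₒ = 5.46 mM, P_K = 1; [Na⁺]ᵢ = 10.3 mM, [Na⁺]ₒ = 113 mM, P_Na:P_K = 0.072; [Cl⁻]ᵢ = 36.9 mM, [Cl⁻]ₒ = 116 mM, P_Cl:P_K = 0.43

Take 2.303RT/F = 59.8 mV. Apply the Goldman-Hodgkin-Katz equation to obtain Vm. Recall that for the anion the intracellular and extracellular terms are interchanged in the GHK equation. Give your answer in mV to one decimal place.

-48.6 mV

Vm = 59.8 · log₁₀[(Σ P·[cation]ₒ + Σ P·[anion]ᵢ) / (Σ P·[cation]ᵢ + Σ P·[anion]ₒ)]
Numerator = 1×5.46 + 0.072×113 + 0.43×36.9 = 29.46
Denominator = 1×141 + 0.072×10.3 + 0.43×116 = 191.6
Vm = 59.8 · log₁₀(0.15376) = 59.8 × (-0.8132) = -48.63 mV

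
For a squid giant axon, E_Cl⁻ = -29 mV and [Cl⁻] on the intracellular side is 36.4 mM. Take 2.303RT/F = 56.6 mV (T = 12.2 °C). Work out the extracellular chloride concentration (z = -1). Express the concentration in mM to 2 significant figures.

Nernst: E = (56.6/-1) · log₁₀([out]/[in]), so log₁₀([out]/[in]) = -29.0 × -1 / 56.6 = 0.5124.
[out]/[in] = 10^(0.5124) = 3.254.
[out] = 3.254 × 36.4 = 118.4 mM.

120 mM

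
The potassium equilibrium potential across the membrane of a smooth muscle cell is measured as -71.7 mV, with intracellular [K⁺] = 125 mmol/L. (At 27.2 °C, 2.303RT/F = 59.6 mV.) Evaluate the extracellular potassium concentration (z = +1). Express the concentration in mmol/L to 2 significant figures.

Nernst: E = (59.6/1) · log₁₀([out]/[in]), so log₁₀([out]/[in]) = -71.7 × 1 / 59.6 = -1.2030.
[out]/[in] = 10^(-1.2030) = 0.06266.
[out] = 0.06266 × 125 = 7.832 mmol/L.

7.8 mmol/L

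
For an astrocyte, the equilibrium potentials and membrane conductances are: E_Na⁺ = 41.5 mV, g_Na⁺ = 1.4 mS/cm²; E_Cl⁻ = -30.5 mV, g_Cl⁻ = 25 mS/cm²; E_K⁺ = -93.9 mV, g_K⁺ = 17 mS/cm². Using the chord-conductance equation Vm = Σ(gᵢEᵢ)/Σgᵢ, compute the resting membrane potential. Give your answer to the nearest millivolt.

-53 mV

Σ gᵢEᵢ = 1.4·(41.5) + 25·(-30.5) + 17·(-93.9) = -2300.70
Σ gᵢ = 1.4 + 25 + 17 = 43.4
Vm = -2300.70 / 43.4 = -53.01 mV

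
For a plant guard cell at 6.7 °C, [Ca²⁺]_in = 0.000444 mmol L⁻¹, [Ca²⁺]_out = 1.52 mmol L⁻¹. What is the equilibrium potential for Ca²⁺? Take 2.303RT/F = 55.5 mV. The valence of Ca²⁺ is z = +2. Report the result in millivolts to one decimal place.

98.1 mV

E = (55.5/z) · log₁₀([Ca²⁺]_out/[Ca²⁺]_in) with z = +2.
= (55.5/2) · log₁₀(1.52/0.000444) = 27.75 · log₁₀(3423)
= 27.75 · (3.5345) = 98.08 mV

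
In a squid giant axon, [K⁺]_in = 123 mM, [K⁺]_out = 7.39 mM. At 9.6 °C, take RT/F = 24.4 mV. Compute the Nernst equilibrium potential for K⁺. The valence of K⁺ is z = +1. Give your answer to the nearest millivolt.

-69 mV

E = (24.4/z) · ln([K⁺]_out/[K⁺]_in) with z = +1.
= (24.4/1) · ln(7.39/123) = 24.40 · ln(0.06008)
= 24.40 · (-2.8121) = -68.61 mV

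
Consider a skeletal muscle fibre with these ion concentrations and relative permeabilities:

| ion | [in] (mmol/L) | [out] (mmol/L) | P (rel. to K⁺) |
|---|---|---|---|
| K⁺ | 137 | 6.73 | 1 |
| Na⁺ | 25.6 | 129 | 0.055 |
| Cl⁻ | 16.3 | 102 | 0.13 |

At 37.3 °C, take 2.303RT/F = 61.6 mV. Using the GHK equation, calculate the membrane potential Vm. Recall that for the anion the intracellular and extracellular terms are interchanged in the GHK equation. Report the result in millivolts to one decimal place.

Vm = 61.6 · log₁₀[(Σ P·[cation]ₒ + Σ P·[anion]ᵢ) / (Σ P·[cation]ᵢ + Σ P·[anion]ₒ)]
Numerator = 1×6.73 + 0.055×129 + 0.13×16.3 = 15.94
Denominator = 1×137 + 0.055×25.6 + 0.13×102 = 151.7
Vm = 61.6 · log₁₀(0.10512) = 61.6 × (-0.9783) = -60.26 mV

-60.3 mV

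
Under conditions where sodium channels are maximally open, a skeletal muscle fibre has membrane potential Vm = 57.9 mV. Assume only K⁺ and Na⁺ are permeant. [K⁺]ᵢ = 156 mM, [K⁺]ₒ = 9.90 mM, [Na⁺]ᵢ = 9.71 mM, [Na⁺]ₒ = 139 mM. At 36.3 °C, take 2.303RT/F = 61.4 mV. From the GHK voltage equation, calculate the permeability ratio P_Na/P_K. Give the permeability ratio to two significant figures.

25

Let α = P_Na/P_K. GHK: Vm = 61.4·log₁₀[(Kₒ + α·Naₒ)/(Kᵢ + α·Naᵢ)].
10^(Vm/61.4) = 10^(57.9/61.4) = 8.7699
So 8.7699·(Kᵢ + α·Naᵢ) = Kₒ + α·Naₒ → α = (8.7699·156.0 − 9.9) / (139.0 − 8.7699·9.71)
α = (1368 − 9.9) / (139.0 − 85.16) = 1358/53.84 = 25.22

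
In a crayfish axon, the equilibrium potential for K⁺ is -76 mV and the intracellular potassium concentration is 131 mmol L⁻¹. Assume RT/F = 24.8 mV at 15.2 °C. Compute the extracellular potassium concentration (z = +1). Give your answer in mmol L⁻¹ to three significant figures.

Nernst: E = (24.8/1) · ln([out]/[in]), so ln([out]/[in]) = -76.0 × 1 / 24.8 = -3.0645.
[out]/[in] = e^(-3.0645) = 0.04668.
[out] = 0.04668 × 131 = 6.115 mmol L⁻¹.

6.11 mmol L⁻¹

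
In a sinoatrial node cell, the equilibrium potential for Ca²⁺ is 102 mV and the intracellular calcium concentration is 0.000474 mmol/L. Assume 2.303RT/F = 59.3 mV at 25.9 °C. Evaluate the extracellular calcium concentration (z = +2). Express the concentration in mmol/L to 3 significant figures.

1.31 mmol/L

Nernst: E = (59.3/2) · log₁₀([out]/[in]), so log₁₀([out]/[in]) = 102.0 × 2 / 59.3 = 3.4401.
[out]/[in] = 10^(3.4401) = 2755.
[out] = 2755 × 0.000474 = 1.306 mmol/L.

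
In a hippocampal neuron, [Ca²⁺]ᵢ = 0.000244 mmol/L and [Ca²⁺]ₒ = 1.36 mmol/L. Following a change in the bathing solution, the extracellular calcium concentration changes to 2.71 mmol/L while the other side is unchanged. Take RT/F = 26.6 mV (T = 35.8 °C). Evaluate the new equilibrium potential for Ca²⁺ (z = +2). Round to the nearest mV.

124 mV

After the shift: [Ca²⁺]_out = 2.71, [Ca²⁺]_in = 0.000244 mmol/L.
E_new = (26.6/2)·ln(2.71/0.000244) = 13.30 · (9.3153) = 123.89 mV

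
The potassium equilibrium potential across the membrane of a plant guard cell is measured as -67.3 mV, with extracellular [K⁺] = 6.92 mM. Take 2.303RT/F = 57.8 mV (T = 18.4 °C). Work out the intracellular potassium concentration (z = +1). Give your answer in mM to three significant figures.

Nernst: E = (57.8/1) · log₁₀([out]/[in]), so log₁₀([out]/[in]) = -67.3 × 1 / 57.8 = -1.1644.
[out]/[in] = 10^(-1.1644) = 0.06849.
[in] = 6.92 / 0.06849 = 101 mM.

101 mM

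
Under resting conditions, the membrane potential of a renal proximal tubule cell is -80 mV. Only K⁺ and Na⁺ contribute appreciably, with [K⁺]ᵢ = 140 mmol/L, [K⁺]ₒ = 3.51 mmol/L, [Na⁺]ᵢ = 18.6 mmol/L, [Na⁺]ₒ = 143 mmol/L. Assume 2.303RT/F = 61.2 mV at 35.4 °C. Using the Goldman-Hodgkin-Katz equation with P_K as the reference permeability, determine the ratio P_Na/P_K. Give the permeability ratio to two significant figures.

Let α = P_Na/P_K. GHK: Vm = 61.2·log₁₀[(Kₒ + α·Naₒ)/(Kᵢ + α·Naᵢ)].
10^(Vm/61.2) = 10^(-80.0/61.2) = 0.049296
So 0.049296·(Kᵢ + α·Naᵢ) = Kₒ + α·Naₒ → α = (0.049296·140.0 − 3.51) / (143.0 − 0.049296·18.6)
α = (6.901 − 3.51) / (143.0 − 0.9169) = 3.391/142.1 = 0.02387

0.024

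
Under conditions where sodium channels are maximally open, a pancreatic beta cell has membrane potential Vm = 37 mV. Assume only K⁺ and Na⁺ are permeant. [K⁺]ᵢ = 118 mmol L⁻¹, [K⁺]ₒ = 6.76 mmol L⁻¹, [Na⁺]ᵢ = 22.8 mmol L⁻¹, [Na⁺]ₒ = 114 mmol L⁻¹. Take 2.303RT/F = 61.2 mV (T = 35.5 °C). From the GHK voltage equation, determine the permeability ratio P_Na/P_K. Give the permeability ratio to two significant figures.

21

Let α = P_Na/P_K. GHK: Vm = 61.2·log₁₀[(Kₒ + α·Naₒ)/(Kᵢ + α·Naᵢ)].
10^(Vm/61.2) = 10^(37.0/61.2) = 4.0232
So 4.0232·(Kᵢ + α·Naᵢ) = Kₒ + α·Naₒ → α = (4.0232·118.0 − 6.76) / (114.0 − 4.0232·22.8)
α = (474.7 − 6.76) / (114.0 − 91.73) = 468/22.27 = 21.01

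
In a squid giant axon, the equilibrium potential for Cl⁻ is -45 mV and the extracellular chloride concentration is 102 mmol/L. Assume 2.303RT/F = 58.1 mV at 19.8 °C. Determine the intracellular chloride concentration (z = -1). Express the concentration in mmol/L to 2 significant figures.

Nernst: E = (58.1/-1) · log₁₀([out]/[in]), so log₁₀([out]/[in]) = -45.0 × -1 / 58.1 = 0.7745.
[out]/[in] = 10^(0.7745) = 5.95.
[in] = 102 / 5.95 = 17.14 mmol/L.

17 mmol/L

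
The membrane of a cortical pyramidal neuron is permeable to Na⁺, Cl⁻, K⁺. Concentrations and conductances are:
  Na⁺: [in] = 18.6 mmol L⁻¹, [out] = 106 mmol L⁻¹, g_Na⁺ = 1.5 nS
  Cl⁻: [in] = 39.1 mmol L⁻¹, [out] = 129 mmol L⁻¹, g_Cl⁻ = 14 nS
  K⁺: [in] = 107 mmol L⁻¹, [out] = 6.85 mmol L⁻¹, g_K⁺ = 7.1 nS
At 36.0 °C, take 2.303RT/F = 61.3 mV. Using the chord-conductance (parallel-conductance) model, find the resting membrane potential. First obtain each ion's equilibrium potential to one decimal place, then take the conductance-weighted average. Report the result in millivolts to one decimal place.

-39.6 mV

E_Na⁺ = (61.3/1)·log₁₀(106/18.6) = 46.3 mV
E_Cl⁻ = (61.3/-1)·log₁₀(129/39.1) = -31.8 mV
E_K⁺ = (61.3/1)·log₁₀(6.85/107) = -73.2 mV
Vm = (Σ gᵢEᵢ)/(Σ gᵢ) = (1.5·46.3 + 14·-31.8 + 7.1·-73.2) / (1.5 + 14 + 7.1)
= -895.47 / 22.6 = -39.62 mV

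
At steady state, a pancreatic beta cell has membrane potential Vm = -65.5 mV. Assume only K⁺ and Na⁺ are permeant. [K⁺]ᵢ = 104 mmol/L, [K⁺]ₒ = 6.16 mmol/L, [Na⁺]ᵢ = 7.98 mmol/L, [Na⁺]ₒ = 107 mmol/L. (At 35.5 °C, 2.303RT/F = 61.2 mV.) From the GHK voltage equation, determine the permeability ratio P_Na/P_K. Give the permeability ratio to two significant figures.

0.025

Let α = P_Na/P_K. GHK: Vm = 61.2·log₁₀[(Kₒ + α·Naₒ)/(Kᵢ + α·Naᵢ)].
10^(Vm/61.2) = 10^(-65.5/61.2) = 0.085063
So 0.085063·(Kᵢ + α·Naᵢ) = Kₒ + α·Naₒ → α = (0.085063·104.0 − 6.16) / (107.0 − 0.085063·7.98)
α = (8.847 − 6.16) / (107.0 − 0.6788) = 2.687/106.3 = 0.02527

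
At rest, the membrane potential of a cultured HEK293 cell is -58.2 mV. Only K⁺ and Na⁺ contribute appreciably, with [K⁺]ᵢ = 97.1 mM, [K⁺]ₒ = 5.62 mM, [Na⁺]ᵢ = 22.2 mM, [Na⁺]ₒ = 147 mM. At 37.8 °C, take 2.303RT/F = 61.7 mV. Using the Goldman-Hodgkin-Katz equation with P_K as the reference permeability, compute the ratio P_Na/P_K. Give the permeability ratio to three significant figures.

0.0377

Let α = P_Na/P_K. GHK: Vm = 61.7·log₁₀[(Kₒ + α·Naₒ)/(Kᵢ + α·Naᵢ)].
10^(Vm/61.7) = 10^(-58.2/61.7) = 0.11395
So 0.11395·(Kᵢ + α·Naᵢ) = Kₒ + α·Naₒ → α = (0.11395·97.1 − 5.62) / (147.0 − 0.11395·22.2)
α = (11.06 − 5.62) / (147.0 − 2.53) = 5.445/144.5 = 0.03769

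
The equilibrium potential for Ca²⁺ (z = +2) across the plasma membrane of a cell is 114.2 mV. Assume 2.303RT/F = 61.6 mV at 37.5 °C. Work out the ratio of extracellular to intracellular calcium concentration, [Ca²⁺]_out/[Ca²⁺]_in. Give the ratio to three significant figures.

log₁₀([out]/[in]) = E·z/(61.6) = 114.2 × 2 / 61.6 = 3.7078
[out]/[in] = 10^(3.7078) = 5103

5100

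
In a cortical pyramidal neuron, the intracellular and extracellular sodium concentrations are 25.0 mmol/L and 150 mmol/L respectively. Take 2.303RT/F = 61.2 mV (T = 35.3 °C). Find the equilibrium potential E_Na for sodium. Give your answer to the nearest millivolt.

E = (61.2/z) · log₁₀([Na⁺]_out/[Na⁺]_in) with z = +1.
= (61.2/1) · log₁₀(150/25.0) = 61.20 · log₁₀(6)
= 61.20 · (0.7782) = 47.62 mV

48 mV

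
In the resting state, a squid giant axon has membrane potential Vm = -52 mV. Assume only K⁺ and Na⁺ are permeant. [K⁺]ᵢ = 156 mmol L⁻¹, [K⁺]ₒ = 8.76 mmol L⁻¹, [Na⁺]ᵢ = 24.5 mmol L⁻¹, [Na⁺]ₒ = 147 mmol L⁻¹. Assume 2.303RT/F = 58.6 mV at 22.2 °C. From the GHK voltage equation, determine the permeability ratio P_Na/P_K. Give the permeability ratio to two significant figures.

0.080

Let α = P_Na/P_K. GHK: Vm = 58.6·log₁₀[(Kₒ + α·Naₒ)/(Kᵢ + α·Naᵢ)].
10^(Vm/58.6) = 10^(-52.0/58.6) = 0.12961
So 0.12961·(Kᵢ + α·Naᵢ) = Kₒ + α·Naₒ → α = (0.12961·156.0 − 8.76) / (147.0 − 0.12961·24.5)
α = (20.22 − 8.76) / (147.0 − 3.175) = 11.46/143.8 = 0.07967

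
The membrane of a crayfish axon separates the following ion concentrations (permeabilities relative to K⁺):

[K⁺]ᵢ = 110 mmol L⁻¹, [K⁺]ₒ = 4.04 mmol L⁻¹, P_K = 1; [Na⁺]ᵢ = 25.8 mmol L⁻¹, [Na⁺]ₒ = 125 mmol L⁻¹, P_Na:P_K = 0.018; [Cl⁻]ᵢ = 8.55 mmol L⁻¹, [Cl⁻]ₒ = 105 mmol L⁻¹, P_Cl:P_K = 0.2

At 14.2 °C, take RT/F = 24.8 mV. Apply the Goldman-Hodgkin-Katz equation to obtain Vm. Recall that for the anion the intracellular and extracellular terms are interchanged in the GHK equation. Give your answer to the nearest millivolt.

-69 mV

Vm = 24.8 · ln[(Σ P·[cation]ₒ + Σ P·[anion]ᵢ) / (Σ P·[cation]ᵢ + Σ P·[anion]ₒ)]
Numerator = 1×4.04 + 0.018×125 + 0.2×8.55 = 8
Denominator = 1×110 + 0.018×25.8 + 0.2×105 = 131.5
Vm = 24.8 · ln(0.060853) = 24.8 × (-2.7993) = -69.42 mV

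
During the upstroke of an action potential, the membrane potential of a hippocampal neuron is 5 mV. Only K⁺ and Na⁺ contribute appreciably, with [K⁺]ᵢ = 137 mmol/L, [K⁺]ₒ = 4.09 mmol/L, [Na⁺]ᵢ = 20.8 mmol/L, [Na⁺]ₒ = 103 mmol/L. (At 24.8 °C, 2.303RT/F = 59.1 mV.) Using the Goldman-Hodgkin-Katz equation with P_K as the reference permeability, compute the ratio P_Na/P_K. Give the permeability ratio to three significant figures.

Let α = P_Na/P_K. GHK: Vm = 59.1·log₁₀[(Kₒ + α·Naₒ)/(Kᵢ + α·Naᵢ)].
10^(Vm/59.1) = 10^(5.0/59.1) = 1.2151
So 1.2151·(Kᵢ + α·Naᵢ) = Kₒ + α·Naₒ → α = (1.2151·137.0 − 4.09) / (103.0 − 1.2151·20.8)
α = (166.5 − 4.09) / (103.0 − 25.27) = 162.4/77.73 = 2.089

2.09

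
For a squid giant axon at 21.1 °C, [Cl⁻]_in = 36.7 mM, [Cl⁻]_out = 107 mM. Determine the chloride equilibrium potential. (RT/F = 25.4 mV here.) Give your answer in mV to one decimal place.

-27.2 mV

E = (25.4/z) · ln([Cl⁻]_out/[Cl⁻]_in) with z = -1.
For an anion, dividing by z = -1 reverses the sign.
= (25.4/-1) · ln(107/36.7) = -25.40 · ln(2.916)
= -25.40 · (1.0701) = -27.18 mV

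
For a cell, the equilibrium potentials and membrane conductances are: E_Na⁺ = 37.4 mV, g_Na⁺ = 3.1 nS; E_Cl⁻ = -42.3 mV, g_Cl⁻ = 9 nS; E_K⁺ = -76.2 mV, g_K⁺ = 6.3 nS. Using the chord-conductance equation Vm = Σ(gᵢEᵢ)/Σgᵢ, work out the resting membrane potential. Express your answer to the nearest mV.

Σ gᵢEᵢ = 3.1·(37.4) + 9·(-42.3) + 6.3·(-76.2) = -744.82
Σ gᵢ = 3.1 + 9 + 6.3 = 18.4
Vm = -744.82 / 18.4 = -40.48 mV

-40 mV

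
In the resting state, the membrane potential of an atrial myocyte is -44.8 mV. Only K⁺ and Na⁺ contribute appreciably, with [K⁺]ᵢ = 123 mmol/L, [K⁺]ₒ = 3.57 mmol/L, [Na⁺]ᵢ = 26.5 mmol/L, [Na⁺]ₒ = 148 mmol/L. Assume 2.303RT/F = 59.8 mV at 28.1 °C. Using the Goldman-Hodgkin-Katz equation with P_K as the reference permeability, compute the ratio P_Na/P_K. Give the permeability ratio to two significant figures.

Let α = P_Na/P_K. GHK: Vm = 59.8·log₁₀[(Kₒ + α·Naₒ)/(Kᵢ + α·Naᵢ)].
10^(Vm/59.8) = 10^(-44.8/59.8) = 0.17817
So 0.17817·(Kᵢ + α·Naᵢ) = Kₒ + α·Naₒ → α = (0.17817·123.0 − 3.57) / (148.0 − 0.17817·26.5)
α = (21.91 − 3.57) / (148.0 − 4.722) = 18.34/143.3 = 0.128

0.13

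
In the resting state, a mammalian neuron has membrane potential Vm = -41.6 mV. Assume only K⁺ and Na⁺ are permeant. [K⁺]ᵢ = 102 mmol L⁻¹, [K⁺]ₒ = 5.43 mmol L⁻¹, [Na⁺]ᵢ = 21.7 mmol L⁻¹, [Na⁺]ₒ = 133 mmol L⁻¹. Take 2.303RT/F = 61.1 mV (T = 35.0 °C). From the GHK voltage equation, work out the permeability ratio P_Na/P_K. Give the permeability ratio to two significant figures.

Let α = P_Na/P_K. GHK: Vm = 61.1·log₁₀[(Kₒ + α·Naₒ)/(Kᵢ + α·Naᵢ)].
10^(Vm/61.1) = 10^(-41.6/61.1) = 0.20852
So 0.20852·(Kᵢ + α·Naᵢ) = Kₒ + α·Naₒ → α = (0.20852·102.0 − 5.43) / (133.0 − 0.20852·21.7)
α = (21.27 − 5.43) / (133.0 − 4.525) = 15.84/128.5 = 0.1233

0.12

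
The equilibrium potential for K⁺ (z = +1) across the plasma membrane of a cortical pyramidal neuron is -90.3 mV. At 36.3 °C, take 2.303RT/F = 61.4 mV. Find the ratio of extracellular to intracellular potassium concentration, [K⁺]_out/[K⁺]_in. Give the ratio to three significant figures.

log₁₀([out]/[in]) = E·z/(61.4) = -90.3 × 1 / 61.4 = -1.4707
[out]/[in] = 10^(-1.4707) = 0.03383

0.0338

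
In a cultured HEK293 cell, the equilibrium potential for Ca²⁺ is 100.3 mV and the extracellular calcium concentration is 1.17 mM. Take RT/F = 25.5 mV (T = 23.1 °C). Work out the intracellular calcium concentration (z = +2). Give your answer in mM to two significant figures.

0.00045 mM

Nernst: E = (25.5/2) · ln([out]/[in]), so ln([out]/[in]) = 100.3 × 2 / 25.5 = 7.8667.
[out]/[in] = e^(7.8667) = 2609.
[in] = 1.17 / 2609 = 0.0004485 mM.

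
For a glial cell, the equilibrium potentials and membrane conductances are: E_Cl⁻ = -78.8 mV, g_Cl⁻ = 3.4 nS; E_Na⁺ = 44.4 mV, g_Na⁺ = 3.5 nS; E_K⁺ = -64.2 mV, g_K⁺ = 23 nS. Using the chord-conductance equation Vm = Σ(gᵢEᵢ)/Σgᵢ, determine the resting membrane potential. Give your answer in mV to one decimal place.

-53.1 mV

Σ gᵢEᵢ = 3.4·(-78.8) + 3.5·(44.4) + 23·(-64.2) = -1589.12
Σ gᵢ = 3.4 + 3.5 + 23 = 29.9
Vm = -1589.12 / 29.9 = -53.15 mV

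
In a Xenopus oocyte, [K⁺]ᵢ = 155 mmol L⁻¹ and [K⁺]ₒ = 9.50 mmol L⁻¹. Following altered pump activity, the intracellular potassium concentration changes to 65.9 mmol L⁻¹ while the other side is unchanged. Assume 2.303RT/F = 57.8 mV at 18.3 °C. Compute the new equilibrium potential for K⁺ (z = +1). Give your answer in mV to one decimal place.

-48.6 mV

After the shift: [K⁺]_out = 9.50, [K⁺]_in = 65.9 mmol L⁻¹.
E_new = (57.8/1)·log₁₀(9.50/65.9) = 57.80 · (-0.8412) = -48.62 mV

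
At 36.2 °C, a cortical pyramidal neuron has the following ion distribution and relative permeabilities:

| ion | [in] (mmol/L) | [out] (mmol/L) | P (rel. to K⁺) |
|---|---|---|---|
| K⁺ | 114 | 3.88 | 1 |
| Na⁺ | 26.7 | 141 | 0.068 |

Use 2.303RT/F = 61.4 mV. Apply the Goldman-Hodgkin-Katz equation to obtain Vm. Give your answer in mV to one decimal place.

-57.4 mV

Vm = 61.4 · log₁₀[(Σ P·[cation]ₒ + Σ P·[anion]ᵢ) / (Σ P·[cation]ᵢ + Σ P·[anion]ₒ)]
Numerator = 1×3.88 + 0.068×141 = 13.47
Denominator = 1×114 + 0.068×26.7 = 115.8
Vm = 61.4 · log₁₀(0.11629) = 61.4 × (-0.9345) = -57.38 mV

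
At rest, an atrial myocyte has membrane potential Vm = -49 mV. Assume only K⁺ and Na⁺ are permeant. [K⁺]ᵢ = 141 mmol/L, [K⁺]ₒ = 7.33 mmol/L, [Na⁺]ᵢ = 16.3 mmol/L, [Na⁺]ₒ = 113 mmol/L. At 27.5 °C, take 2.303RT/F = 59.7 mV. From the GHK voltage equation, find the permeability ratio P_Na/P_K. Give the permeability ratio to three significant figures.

0.126

Let α = P_Na/P_K. GHK: Vm = 59.7·log₁₀[(Kₒ + α·Naₒ)/(Kᵢ + α·Naᵢ)].
10^(Vm/59.7) = 10^(-49.0/59.7) = 0.15109
So 0.15109·(Kᵢ + α·Naᵢ) = Kₒ + α·Naₒ → α = (0.15109·141.0 − 7.33) / (113.0 − 0.15109·16.3)
α = (21.3 − 7.33) / (113.0 − 2.463) = 13.97/110.5 = 0.1264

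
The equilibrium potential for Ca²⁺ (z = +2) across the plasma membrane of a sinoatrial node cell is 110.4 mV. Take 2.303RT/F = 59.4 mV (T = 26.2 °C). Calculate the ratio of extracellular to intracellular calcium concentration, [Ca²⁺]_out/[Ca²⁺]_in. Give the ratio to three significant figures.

5210

log₁₀([out]/[in]) = E·z/(59.4) = 110.4 × 2 / 59.4 = 3.7172
[out]/[in] = 10^(3.7172) = 5214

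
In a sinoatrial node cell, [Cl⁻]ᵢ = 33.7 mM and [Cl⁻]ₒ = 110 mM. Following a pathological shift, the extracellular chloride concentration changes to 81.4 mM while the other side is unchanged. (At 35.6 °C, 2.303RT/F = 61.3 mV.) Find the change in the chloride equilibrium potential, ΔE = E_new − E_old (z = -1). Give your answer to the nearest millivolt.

8 mV

E_old = (61.3/-1)·log₁₀(110/33.7) = -31.49 mV
E_new = (61.3/-1)·log₁₀(81.4/33.7) = -23.48 mV
ΔE = -23.48 − (-31.49) = 8.02 mV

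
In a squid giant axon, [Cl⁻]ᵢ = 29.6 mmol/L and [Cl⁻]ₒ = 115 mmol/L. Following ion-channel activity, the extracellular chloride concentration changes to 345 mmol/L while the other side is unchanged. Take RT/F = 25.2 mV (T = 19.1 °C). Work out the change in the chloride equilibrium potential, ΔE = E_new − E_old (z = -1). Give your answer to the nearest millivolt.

E_old = (25.2/-1)·ln(115/29.6) = -34.20 mV
E_new = (25.2/-1)·ln(345/29.6) = -61.89 mV
ΔE = -61.89 − (-34.20) = -27.69 mV

-28 mV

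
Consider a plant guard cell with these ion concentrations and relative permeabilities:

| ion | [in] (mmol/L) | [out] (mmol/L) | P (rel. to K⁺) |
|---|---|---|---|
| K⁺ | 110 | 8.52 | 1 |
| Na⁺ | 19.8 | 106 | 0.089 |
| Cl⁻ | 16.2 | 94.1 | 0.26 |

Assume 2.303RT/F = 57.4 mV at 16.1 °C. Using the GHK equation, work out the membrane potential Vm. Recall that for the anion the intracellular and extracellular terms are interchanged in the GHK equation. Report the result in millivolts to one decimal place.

Vm = 57.4 · log₁₀[(Σ P·[cation]ₒ + Σ P·[anion]ᵢ) / (Σ P·[cation]ᵢ + Σ P·[anion]ₒ)]
Numerator = 1×8.52 + 0.089×106 + 0.26×16.2 = 22.17
Denominator = 1×110 + 0.089×19.8 + 0.26×94.1 = 136.2
Vm = 57.4 · log₁₀(0.16271) = 57.4 × (-0.7886) = -45.26 mV

-45.3 mV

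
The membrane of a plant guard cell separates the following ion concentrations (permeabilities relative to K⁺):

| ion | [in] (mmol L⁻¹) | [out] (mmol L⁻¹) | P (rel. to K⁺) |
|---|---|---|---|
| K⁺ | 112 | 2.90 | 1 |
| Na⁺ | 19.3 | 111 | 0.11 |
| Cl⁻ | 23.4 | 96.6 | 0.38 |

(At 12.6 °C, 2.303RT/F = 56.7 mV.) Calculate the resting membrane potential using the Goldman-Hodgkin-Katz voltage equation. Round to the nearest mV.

-45 mV

Vm = 56.7 · log₁₀[(Σ P·[cation]ₒ + Σ P·[anion]ᵢ) / (Σ P·[cation]ᵢ + Σ P·[anion]ₒ)]
Numerator = 1×2.90 + 0.11×111 + 0.38×23.4 = 24
Denominator = 1×112 + 0.11×19.3 + 0.38×96.6 = 150.8
Vm = 56.7 · log₁₀(0.15913) = 56.7 × (-0.7982) = -45.26 mV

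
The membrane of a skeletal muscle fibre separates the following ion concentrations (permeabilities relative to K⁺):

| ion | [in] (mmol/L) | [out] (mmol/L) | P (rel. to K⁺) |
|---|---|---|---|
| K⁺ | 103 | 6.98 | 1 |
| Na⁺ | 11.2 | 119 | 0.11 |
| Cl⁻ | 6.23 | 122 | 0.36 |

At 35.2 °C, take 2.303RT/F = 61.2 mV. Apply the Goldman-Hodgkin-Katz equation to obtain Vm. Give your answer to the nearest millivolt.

Vm = 61.2 · log₁₀[(Σ P·[cation]ₒ + Σ P·[anion]ᵢ) / (Σ P·[cation]ᵢ + Σ P·[anion]ₒ)]
Numerator = 1×6.98 + 0.11×119 + 0.36×6.23 = 22.31
Denominator = 1×103 + 0.11×11.2 + 0.36×122 = 148.2
Vm = 61.2 · log₁₀(0.15061) = 61.2 × (-0.8222) = -50.32 mV

-50 mV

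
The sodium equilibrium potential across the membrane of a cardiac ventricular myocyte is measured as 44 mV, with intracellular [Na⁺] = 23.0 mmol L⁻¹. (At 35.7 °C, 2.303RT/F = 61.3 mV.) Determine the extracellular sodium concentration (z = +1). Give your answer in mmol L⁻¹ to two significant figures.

Nernst: E = (61.3/1) · log₁₀([out]/[in]), so log₁₀([out]/[in]) = 44.0 × 1 / 61.3 = 0.7178.
[out]/[in] = 10^(0.7178) = 5.221.
[out] = 5.221 × 23.0 = 120.1 mmol L⁻¹.

120 mmol L⁻¹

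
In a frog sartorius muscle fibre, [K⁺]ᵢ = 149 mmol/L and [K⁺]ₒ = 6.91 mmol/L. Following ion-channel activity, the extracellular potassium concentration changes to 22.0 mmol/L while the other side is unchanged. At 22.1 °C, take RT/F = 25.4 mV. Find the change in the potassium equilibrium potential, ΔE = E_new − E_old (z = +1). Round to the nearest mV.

29 mV

E_old = (25.4/1)·ln(6.91/149) = -78.00 mV
E_new = (25.4/1)·ln(22.0/149) = -48.59 mV
ΔE = -48.59 − (-78.00) = 29.42 mV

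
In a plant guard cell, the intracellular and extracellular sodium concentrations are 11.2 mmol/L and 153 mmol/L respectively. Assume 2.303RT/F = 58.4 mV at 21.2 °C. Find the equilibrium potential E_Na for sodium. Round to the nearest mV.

E = (58.4/z) · log₁₀([Na⁺]_out/[Na⁺]_in) with z = +1.
= (58.4/1) · log₁₀(153/11.2) = 58.40 · log₁₀(13.66)
= 58.40 · (1.1355) = 66.31 mV

66 mV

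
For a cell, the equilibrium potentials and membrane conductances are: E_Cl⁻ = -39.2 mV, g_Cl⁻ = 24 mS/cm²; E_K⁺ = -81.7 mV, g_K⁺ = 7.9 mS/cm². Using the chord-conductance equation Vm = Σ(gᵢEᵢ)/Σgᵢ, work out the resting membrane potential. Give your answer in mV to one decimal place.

-49.7 mV

Σ gᵢEᵢ = 24·(-39.2) + 7.9·(-81.7) = -1586.23
Σ gᵢ = 24 + 7.9 = 31.9
Vm = -1586.23 / 31.9 = -49.73 mV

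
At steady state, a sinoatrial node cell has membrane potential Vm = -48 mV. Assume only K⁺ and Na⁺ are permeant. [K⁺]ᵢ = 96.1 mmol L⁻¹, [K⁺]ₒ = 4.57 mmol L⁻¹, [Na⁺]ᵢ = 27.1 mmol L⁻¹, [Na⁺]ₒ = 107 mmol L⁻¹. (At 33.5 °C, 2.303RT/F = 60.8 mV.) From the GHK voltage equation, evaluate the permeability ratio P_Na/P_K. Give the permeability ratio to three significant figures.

Let α = P_Na/P_K. GHK: Vm = 60.8·log₁₀[(Kₒ + α·Naₒ)/(Kᵢ + α·Naᵢ)].
10^(Vm/60.8) = 10^(-48.0/60.8) = 0.16238
So 0.16238·(Kᵢ + α·Naᵢ) = Kₒ + α·Naₒ → α = (0.16238·96.1 − 4.57) / (107.0 − 0.16238·27.1)
α = (15.6 − 4.57) / (107.0 − 4.4) = 11.03/102.6 = 0.1075

0.108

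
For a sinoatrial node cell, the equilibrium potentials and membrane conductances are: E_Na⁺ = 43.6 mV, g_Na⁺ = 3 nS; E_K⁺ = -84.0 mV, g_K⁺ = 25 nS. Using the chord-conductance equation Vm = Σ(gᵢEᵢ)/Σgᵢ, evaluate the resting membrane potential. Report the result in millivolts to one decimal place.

-70.3 mV

Σ gᵢEᵢ = 3·(43.6) + 25·(-84.0) = -1969.20
Σ gᵢ = 3 + 25 = 28
Vm = -1969.20 / 28 = -70.33 mV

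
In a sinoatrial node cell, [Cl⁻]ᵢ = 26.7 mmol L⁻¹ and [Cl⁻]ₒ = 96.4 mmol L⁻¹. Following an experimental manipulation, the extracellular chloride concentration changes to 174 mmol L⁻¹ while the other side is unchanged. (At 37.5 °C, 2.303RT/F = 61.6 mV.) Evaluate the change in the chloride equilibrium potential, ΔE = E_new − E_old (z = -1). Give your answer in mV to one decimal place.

E_old = (61.6/-1)·log₁₀(96.4/26.7) = -34.35 mV
E_new = (61.6/-1)·log₁₀(174/26.7) = -50.14 mV
ΔE = -50.14 − (-34.35) = -15.80 mV

-15.8 mV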